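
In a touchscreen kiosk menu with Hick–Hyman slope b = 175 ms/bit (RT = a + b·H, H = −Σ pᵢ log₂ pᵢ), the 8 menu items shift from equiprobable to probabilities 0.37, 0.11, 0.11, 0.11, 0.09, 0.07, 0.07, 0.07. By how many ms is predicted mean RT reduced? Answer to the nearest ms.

The RT saving is b·ΔH. Equiprobable H₀ = log₂(8) = 3.0000 bits; with the given probabilities H = 2.6999 bits.
b·(H₀ − H) = 175 × (3.0000 − 2.6999) = 52.52 ms.

53 ms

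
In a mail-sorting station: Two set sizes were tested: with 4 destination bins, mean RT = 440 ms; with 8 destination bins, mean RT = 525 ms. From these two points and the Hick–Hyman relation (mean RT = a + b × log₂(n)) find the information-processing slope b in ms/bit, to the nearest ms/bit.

The slope on a log₂ axis is (525 − 440) / (3 − 2) = 85 ms/bit.

85 ms/bit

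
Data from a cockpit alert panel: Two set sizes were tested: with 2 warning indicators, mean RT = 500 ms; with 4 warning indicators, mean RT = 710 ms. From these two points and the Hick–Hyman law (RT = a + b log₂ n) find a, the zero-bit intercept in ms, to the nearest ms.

290 ms

Slope: b = (710 − 500) / (log₂ 4 − log₂ 2) = 210/1.0000 = 210 ms/bit.
a = RT₁ − b·log₂ n₁ = 500 − 210 × 1 = 290.000 ms.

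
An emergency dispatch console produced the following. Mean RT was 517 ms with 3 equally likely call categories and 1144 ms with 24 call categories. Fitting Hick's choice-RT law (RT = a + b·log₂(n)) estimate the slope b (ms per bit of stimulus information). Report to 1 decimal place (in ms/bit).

209.0 ms/bit

The slope on a log₂ axis is (1144 − 517) / (4.5850 − 1.5850) = 209.000 ms/bit.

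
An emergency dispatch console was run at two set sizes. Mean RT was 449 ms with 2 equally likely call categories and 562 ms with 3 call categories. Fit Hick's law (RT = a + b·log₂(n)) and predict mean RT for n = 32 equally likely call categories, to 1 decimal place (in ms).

Solve the two-equation system in a and b:
  b = (562 − 449) / (log₂ 3 − log₂ 2) = 113 / (1.5850 − 1) = 193.175 ms/bit
  a = 449 − 193.175 × 1 = 255.825 ms
Then RT(32) = 255.825 + 193.175 × log₂ 32 = 255.825 + 193.175 × 5 ≈ 1221.699 ms.

1221.7 ms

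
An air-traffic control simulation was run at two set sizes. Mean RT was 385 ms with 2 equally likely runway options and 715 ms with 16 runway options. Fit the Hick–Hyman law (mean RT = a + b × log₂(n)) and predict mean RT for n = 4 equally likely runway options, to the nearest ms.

Solve the two-equation system in a and b:
  b = (715 − 385) / (log₂ 16 − log₂ 2) = 330 / (4 − 1) = 110 ms/bit
  a = 385 − 110 × 1 = 275 ms
Then RT(4) = 275 + 110 × log₂ 4 = 275 + 110 × 2 ≈ 495.000 ms.

495 ms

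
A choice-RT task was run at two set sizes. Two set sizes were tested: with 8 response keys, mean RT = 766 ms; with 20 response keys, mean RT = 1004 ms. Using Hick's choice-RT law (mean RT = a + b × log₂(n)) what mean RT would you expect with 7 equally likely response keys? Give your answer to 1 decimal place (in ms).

731.3 ms

RT is linear in log₂ n, so two points fix the line:
  b = (1004 − 766) / (log₂ 20 − log₂ 8) = 238 / (4.3219 − 3) = 180.040 ms/bit
  a = 766 − 180.040 × 3 = 225.880 ms
Then RT(7) = 225.880 + 180.040 × log₂ 7 = 225.880 + 180.040 × 2.8074 ≈ 731.316 ms.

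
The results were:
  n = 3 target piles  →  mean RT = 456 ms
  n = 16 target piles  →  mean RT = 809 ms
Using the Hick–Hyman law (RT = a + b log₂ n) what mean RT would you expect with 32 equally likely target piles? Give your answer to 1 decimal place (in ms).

955.2 ms

RT is linear in log₂ n, so two points fix the line:
  b = (809 − 456) / (log₂ 16 − log₂ 3) = 353 / (4 − 1.5850) = 146.168 ms/bit
  a = 456 − 146.168 × 1.5850 = 224.330 ms
Then RT(32) = 224.330 + 146.168 × log₂ 32 = 224.330 + 146.168 × 5 ≈ 955.168 ms.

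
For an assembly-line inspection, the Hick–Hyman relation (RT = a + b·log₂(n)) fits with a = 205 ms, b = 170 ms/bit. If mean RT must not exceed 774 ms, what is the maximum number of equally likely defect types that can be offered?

10

Information budget: (774 − 205)/170 = 3.3471 bits, so n ≤ 2^3.3471 = 10.176 → at most 10.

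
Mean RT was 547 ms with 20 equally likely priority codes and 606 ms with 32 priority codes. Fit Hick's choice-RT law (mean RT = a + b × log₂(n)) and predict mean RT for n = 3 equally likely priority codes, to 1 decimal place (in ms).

Solve the two-equation system in a and b:
  b = (606 − 547) / (log₂ 32 − log₂ 20) = 59 / (5 − 4.3219) = 87.011 ms/bit
  a = 547 − 87.011 × 4.3219 = 170.943 ms
Then RT(3) = 170.943 + 87.011 × log₂ 3 = 170.943 + 87.011 × 1.5850 ≈ 308.853 ms.

308.9 ms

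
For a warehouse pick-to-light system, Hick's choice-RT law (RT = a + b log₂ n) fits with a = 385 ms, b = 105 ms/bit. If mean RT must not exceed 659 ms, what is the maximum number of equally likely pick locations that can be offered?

6

Set 385 + 105·log₂ n ≤ 659 → log₂ n ≤ (659 − 385)/105 = 2.6095.
So n ≤ 2^2.6095 = 6.103; the largest integer n is 6.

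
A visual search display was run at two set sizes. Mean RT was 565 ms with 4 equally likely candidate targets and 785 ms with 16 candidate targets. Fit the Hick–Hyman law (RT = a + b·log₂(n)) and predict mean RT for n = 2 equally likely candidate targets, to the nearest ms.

With log₂ n on the abscissa the relation is linear; from the two conditions:
  b = (785 − 565) / (log₂ 16 − log₂ 4) = 220 / (4 − 2) = 110 ms/bit
  a = 565 − 110 × 2 = 345 ms
Then RT(2) = 345 + 110 × log₂ 2 = 345 + 110 × 1 ≈ 455.000 ms.

455 ms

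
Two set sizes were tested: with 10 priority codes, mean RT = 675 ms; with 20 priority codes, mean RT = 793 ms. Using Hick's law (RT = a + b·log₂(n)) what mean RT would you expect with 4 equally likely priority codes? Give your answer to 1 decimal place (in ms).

Solve the two-equation system in a and b:
  b = (793 − 675) / (log₂ 20 − log₂ 10) = 118 / (4.3219 − 3.3219) = 118.000 ms/bit
  a = 675 − 118.000 × 3.3219 = 283.012 ms
Then RT(4) = 283.012 + 118.000 × log₂ 4 = 283.012 + 118.000 × 2 ≈ 519.012 ms.

519.0 ms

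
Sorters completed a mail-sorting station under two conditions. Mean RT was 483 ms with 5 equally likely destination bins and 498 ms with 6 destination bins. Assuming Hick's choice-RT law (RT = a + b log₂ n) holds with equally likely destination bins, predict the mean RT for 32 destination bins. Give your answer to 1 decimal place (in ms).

With log₂ n on the abscissa the relation is linear; from the two conditions:
  b = (498 − 483) / (log₂ 6 − log₂ 5) = 15 / (2.5850 − 2.3219) = 57.027 ms/bit
  a = 483 − 57.027 × 2.3219 = 350.588 ms
Then RT(32) = 350.588 + 57.027 × log₂ 32 = 350.588 + 57.027 × 5 ≈ 635.722 ms.

635.7 ms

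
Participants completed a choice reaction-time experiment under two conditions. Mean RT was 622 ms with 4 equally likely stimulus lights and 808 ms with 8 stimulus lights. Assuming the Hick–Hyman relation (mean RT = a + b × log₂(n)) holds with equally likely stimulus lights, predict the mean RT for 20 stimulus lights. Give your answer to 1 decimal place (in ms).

RT is linear in log₂ n, so two points fix the line:
  b = (808 − 622) / (log₂ 8 − log₂ 4) = 186 / (3 − 2) = 186.000 ms/bit
  a = 622 − 186.000 × 2 = 250.000 ms
Then RT(20) = 250.000 + 186.000 × log₂ 20 = 250.000 + 186.000 × 4.3219 ≈ 1053.879 ms.

1053.9 ms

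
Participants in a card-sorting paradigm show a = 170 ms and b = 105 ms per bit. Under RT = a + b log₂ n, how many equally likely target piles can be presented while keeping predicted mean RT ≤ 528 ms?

Information budget: (528 − 170)/105 = 3.4095 bits, so n ≤ 2^3.4095 = 10.626 → at most 10.

10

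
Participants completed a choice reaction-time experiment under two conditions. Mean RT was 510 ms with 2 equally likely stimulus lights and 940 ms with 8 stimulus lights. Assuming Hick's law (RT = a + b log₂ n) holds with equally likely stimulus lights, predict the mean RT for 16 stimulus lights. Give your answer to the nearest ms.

1155 ms

Fit slope and intercept:
  b = (940 − 510) / (log₂ 8 − log₂ 2) = 430 / (3 − 1) = 215 ms/bit
  a = 510 − 215 × 1 = 295 ms
Then RT(16) = 295 + 215 × log₂ 16 = 295 + 215 × 4 ≈ 1155.000 ms.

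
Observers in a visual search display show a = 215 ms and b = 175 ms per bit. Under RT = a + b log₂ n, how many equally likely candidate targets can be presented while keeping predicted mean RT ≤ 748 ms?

8

Set 215 + 175·log₂ n ≤ 748 → log₂ n ≤ (748 − 215)/175 = 3.0457.
So n ≤ 2^3.0457 = 8.258; the largest integer n is 8.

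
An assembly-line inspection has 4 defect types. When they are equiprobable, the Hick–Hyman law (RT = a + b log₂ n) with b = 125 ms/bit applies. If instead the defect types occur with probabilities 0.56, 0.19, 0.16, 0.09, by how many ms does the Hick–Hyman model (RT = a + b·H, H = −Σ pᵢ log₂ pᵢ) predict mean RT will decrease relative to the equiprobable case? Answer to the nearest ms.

43 ms

The RT saving is b·ΔH. Equiprobable H₀ = log₂(4) = 2.0000 bits; with the given probabilities H = 1.6593 bits.
b·(H₀ − H) = 125 × (2.0000 − 1.6593) = 42.58 ms.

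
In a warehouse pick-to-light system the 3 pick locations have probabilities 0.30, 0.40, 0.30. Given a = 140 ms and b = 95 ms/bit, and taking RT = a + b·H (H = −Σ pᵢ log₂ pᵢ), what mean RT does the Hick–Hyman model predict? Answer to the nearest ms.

289 ms

Entropy contributions −pᵢ log₂ pᵢ: 0.5211, 0.5288, 0.5211; sum H = 1.5710 bits.
RT = a + bH = 140 + 95·1.5710 = 289.24 ms.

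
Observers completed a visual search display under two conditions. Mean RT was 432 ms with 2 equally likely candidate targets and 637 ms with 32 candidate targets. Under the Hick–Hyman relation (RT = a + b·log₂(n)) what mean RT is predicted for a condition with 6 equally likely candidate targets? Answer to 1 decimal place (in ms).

513.2 ms

RT is linear in log₂ n, so two points fix the line:
  b = (637 − 432) / (log₂ 32 − log₂ 2) = 205 / (5 − 1) = 51.250 ms/bit
  a = 432 − 51.250 × 1 = 380.750 ms
Then RT(6) = 380.750 + 51.250 × log₂ 6 = 380.750 + 51.250 × 2.5850 ≈ 513.229 ms.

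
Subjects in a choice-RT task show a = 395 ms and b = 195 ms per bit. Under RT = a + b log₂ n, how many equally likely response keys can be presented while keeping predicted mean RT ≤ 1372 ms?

32

195·log₂ n ≤ 1372 − 395 = 977, giving log₂ n ≤ 5.0103 and n ≤ 32.228. The largest whole number is 32.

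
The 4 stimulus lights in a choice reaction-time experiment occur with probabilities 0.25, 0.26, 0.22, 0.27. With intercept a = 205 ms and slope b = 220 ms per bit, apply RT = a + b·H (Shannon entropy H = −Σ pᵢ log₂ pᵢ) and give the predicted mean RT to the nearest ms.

H = 0.25·log₂(1/0.25) + 0.26·log₂(1/0.26) + 0.22·log₂(1/0.22) + 0.27·log₂(1/0.27) = 1.9959 bits.
RT = 205 + 220 × 1.9959 = 644.09 ms.

644 ms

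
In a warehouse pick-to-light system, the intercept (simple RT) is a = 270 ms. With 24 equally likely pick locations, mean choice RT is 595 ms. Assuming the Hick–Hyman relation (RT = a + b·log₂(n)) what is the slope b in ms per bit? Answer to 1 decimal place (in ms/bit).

24 alternatives carry log₂ 24 = 4.5850 bits; the choice cost is 595 − 270 = 325 ms, so b = 325/4.5850 = 70.884 ms/bit.

70.9 ms/bit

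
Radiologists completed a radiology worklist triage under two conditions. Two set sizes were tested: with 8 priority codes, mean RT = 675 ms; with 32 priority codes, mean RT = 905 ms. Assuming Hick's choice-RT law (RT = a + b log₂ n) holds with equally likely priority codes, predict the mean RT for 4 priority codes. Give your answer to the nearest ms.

560 ms

With log₂ n on the abscissa the relation is linear; from the two conditions:
  b = (905 − 675) / (log₂ 32 − log₂ 8) = 230 / (5 − 3) = 115 ms/bit
  a = 675 − 115 × 3 = 330 ms
Then RT(4) = 330 + 115 × log₂ 4 = 330 + 115 × 2 ≈ 560.000 ms.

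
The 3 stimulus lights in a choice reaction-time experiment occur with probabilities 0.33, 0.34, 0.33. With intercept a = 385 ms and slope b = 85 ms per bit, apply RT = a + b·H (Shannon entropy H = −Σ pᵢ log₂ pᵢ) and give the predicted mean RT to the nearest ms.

H = 0.33·log₂(1/0.33) + 0.34·log₂(1/0.34) + 0.33·log₂(1/0.33) = 1.5848 bits.
RT = 385 + 85 × 1.5848 = 519.71 ms.

520 ms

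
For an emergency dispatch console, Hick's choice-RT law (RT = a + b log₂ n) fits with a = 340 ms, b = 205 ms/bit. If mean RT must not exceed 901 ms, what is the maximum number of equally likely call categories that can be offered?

Set 340 + 205·log₂ n ≤ 901 → log₂ n ≤ (901 − 340)/205 = 2.7366.
So n ≤ 2^2.7366 = 6.665; the largest integer n is 6.

6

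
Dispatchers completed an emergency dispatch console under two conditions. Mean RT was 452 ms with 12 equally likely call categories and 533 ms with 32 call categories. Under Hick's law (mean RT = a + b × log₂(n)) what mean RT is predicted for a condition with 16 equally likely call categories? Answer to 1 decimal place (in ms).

With log₂ n on the abscissa the relation is linear; from the two conditions:
  b = (533 − 452) / (log₂ 32 − log₂ 12) = 81 / (5 − 3.5850) = 57.242 ms/bit
  a = 452 − 57.242 × 3.5850 = 246.789 ms
Then RT(16) = 246.789 + 57.242 × log₂ 16 = 246.789 + 57.242 × 4 ≈ 475.758 ms.

475.8 ms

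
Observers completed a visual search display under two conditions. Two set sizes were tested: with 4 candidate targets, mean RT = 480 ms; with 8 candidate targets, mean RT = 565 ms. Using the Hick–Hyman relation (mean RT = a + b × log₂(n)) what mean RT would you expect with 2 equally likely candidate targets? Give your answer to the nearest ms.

With log₂ n on the abscissa the relation is linear; from the two conditions:
  b = (565 − 480) / (log₂ 8 − log₂ 4) = 85 / (3 − 2) = 85 ms/bit
  a = 480 − 85 × 2 = 310 ms
Then RT(2) = 310 + 85 × log₂ 2 = 310 + 85 × 1 ≈ 395.000 ms.

395 ms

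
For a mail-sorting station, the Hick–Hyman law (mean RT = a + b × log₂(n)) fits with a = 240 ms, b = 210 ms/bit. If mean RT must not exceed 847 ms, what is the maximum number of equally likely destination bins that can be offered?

Information budget: (847 − 240)/210 = 2.8905 bits, so n ≤ 2^2.8905 = 7.415 → at most 7.

7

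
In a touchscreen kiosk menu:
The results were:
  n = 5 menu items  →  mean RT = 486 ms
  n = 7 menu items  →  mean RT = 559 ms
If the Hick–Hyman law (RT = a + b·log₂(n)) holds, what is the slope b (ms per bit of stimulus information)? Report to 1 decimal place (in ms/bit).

150.4 ms/bit

b = (RT₂ − RT₁)/(log₂ n₂ − log₂ n₁) = (559 − 486)/(2.8074 − 2.3219) = 150.383 ms/bit.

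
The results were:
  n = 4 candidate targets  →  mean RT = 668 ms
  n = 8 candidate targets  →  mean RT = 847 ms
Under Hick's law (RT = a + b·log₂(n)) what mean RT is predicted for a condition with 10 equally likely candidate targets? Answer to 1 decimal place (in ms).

904.6 ms

With log₂ n on the abscissa the relation is linear; from the two conditions:
  b = (847 − 668) / (log₂ 8 − log₂ 4) = 179 / (3 − 2) = 179.000 ms/bit
  a = 668 − 179.000 × 2 = 310.000 ms
Then RT(10) = 310.000 + 179.000 × log₂ 10 = 310.000 + 179.000 × 3.3219 ≈ 904.625 ms.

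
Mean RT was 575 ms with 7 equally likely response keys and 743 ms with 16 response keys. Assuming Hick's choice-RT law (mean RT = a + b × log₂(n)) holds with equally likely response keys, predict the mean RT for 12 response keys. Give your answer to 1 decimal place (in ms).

684.5 ms

Solve the two-equation system in a and b:
  b = (743 − 575) / (log₂ 16 − log₂ 7) = 168 / (4 − 2.8074) = 140.863 ms/bit
  a = 575 − 140.863 × 2.8074 = 179.547 ms
Then RT(12) = 179.547 + 140.863 × log₂ 12 = 179.547 + 140.863 × 3.5850 ≈ 684.536 ms.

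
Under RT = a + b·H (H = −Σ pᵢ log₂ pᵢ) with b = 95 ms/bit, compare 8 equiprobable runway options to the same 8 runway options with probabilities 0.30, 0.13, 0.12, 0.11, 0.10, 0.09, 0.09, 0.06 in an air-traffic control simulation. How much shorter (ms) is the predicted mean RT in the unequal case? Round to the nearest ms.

17 ms

Equiprobable entropy H₀ = log₂ 8 = 3.0000 bits.
Skewed entropy H = −Σ pᵢ log₂ pᵢ = 2.8221 bits.
ΔRT = b·(H₀ − H) = 95 × 0.1779 = 16.90 ms.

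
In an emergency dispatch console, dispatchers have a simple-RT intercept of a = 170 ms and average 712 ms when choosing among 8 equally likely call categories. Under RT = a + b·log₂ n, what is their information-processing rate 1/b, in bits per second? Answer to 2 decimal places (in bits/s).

5.54 bits/s

Choice component = 712 − 170 = 542 ms over log₂(8) = 3 bits.
b = 542 / 3 = 180.667 ms/bit, so 1/b = 5.535 bits/s.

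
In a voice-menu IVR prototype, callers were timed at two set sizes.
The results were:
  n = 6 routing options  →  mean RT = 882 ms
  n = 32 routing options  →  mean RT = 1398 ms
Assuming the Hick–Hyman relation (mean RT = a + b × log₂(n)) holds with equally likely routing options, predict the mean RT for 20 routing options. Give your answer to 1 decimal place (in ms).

Solve the two-equation system in a and b:
  b = (1398 − 882) / (log₂ 32 − log₂ 6) = 516 / (5 − 2.5850) = 213.661 ms/bit
  a = 882 − 213.661 × 2.5850 = 329.694 ms
Then RT(20) = 329.694 + 213.661 × log₂ 20 = 329.694 + 213.661 × 4.3219 ≈ 1253.122 ms.

1253.1 ms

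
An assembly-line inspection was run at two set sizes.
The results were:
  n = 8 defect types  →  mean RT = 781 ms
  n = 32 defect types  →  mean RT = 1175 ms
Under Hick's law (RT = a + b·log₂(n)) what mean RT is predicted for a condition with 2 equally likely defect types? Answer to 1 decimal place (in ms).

387.0 ms

Fit slope and intercept:
  b = (1175 − 781) / (log₂ 32 − log₂ 8) = 394 / (5 − 3) = 197.000 ms/bit
  a = 781 − 197.000 × 3 = 190.000 ms
Then RT(2) = 190.000 + 197.000 × log₂ 2 = 190.000 + 197.000 × 1 ≈ 387.000 ms.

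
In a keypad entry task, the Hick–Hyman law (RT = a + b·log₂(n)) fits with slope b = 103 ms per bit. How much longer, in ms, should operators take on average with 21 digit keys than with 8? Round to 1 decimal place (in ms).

143.4 ms

Only the slope matters, since a is common to both: ΔRT = b·log₂(n₂/n₁).
log₂(21) − log₂(8) = 4.3923 − 3 = 1.3923.
ΔRT = 103 × 1.3923 = 143.409 ms.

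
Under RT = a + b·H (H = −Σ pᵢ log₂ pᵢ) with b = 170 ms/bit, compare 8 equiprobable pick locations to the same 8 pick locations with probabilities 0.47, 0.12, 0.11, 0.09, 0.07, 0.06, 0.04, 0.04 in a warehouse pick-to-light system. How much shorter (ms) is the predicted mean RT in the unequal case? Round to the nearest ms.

98 ms

Equiprobable entropy H₀ = log₂ 8 = 3.0000 bits.
Skewed entropy H = −Σ pᵢ log₂ pᵢ = 2.4256 bits.
ΔRT = b·(H₀ − H) = 170 × 0.5744 = 97.65 ms.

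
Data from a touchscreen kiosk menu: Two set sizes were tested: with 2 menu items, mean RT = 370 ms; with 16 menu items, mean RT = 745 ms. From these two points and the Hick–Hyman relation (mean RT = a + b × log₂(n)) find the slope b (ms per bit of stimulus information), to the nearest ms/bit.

b = (RT₂ − RT₁)/(log₂ n₂ − log₂ n₁) = (745 − 370)/(4 − 1) = 125 ms/bit.

125 ms/bit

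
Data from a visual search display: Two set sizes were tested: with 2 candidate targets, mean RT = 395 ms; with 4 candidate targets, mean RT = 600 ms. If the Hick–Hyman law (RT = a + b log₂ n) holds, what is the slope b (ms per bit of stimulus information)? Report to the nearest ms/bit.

205 ms/bit

Slope: b = (600 − 395) / (log₂ 4 − log₂ 2) = 205/1.0000 = 205 ms/bit.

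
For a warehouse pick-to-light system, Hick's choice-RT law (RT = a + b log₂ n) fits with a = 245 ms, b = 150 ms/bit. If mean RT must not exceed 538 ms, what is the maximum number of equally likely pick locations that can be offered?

Information budget: (538 − 245)/150 = 1.9533 bits, so n ≤ 2^1.9533 = 3.873 → at most 3.

3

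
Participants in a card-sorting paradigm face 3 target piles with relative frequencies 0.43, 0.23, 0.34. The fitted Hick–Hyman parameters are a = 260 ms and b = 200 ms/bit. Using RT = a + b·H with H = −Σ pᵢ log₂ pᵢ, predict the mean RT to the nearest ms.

568 ms

Entropy contributions −pᵢ log₂ pᵢ: 0.5236, 0.4877, 0.5292; sum H = 1.5404 bits.
RT = a + bH = 260 + 200·1.5404 = 568.08 ms.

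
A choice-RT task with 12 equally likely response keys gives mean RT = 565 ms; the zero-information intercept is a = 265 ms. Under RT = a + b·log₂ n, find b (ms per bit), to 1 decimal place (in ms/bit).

83.7 ms/bit

12 alternatives carry log₂ 12 = 3.5850 bits; the choice cost is 565 − 265 = 300 ms, so b = 300/3.5850 = 83.683 ms/bit.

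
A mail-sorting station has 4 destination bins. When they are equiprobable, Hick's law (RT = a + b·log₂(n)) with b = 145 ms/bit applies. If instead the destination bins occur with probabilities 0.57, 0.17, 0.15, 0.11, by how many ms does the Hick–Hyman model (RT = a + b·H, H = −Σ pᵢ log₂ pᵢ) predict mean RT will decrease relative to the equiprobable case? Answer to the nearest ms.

50 ms

Equiprobable entropy H₀ = log₂ 4 = 2.0000 bits.
Skewed entropy H = −Σ pᵢ log₂ pᵢ = 1.6577 bits.
ΔRT = b·(H₀ − H) = 145 × 0.3423 = 49.64 ms.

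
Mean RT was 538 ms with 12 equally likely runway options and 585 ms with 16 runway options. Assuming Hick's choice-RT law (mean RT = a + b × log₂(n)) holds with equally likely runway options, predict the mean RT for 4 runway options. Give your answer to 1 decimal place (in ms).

With log₂ n on the abscissa the relation is linear; from the two conditions:
  b = (585 − 538) / (log₂ 16 − log₂ 12) = 47 / (4 − 3.5850) = 113.243 ms/bit
  a = 538 − 113.243 × 3.5850 = 132.029 ms
Then RT(4) = 132.029 + 113.243 × log₂ 4 = 132.029 + 113.243 × 2 ≈ 358.514 ms.

358.5 ms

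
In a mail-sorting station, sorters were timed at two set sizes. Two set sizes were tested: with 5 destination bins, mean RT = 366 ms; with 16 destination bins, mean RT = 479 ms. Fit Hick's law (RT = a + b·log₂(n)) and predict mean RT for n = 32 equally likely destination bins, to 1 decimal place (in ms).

RT is linear in log₂ n, so two points fix the line:
  b = (479 − 366) / (log₂ 16 − log₂ 5) = 113 / (4 − 2.3219) = 67.339 ms/bit
  a = 366 − 67.339 × 2.3219 = 209.643 ms
Then RT(32) = 209.643 + 67.339 × log₂ 32 = 209.643 + 67.339 × 5 ≈ 546.339 ms.

546.3 ms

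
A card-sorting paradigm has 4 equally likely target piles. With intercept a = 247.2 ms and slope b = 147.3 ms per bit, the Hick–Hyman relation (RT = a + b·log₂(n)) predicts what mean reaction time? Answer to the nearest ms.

log₂(4) = 2 bits, so RT = 247.2 + 147.3 × 2 ≈ 541.800 ms.

542 ms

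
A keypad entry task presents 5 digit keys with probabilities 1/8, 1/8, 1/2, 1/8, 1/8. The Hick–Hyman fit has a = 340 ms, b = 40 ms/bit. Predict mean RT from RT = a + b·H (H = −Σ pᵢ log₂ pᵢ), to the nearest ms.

420 ms

Each term −pᵢ log₂ pᵢ: 0.125·3 + 0.125·3 + 0.5·1 + 0.125·3 + 0.125·3; summed, H = 2.000 bits.
Mean RT = a + bH = 340 + 40·2.000 = 420.00 ms.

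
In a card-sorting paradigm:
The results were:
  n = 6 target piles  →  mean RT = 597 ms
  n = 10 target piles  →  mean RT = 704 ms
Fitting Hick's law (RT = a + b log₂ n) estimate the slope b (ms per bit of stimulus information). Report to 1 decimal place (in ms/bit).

145.2 ms/bit

Slope: b = (704 − 597) / (log₂ 10 − log₂ 6) = 107/0.7370 = 145.190 ms/bit.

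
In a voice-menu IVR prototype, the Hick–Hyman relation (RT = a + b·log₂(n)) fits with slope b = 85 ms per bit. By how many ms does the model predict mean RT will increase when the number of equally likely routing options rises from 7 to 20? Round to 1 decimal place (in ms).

128.7 ms

Only the slope matters, since a is common to both: ΔRT = b·log₂(n₂/n₁).
log₂(20) − log₂(7) = 4.3219 − 2.8074 = 1.5146.
ΔRT = 85 × 1.5146 = 128.739 ms.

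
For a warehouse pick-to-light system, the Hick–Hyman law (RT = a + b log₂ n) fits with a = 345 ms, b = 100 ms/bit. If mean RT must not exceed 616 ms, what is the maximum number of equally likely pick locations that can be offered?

Information budget: (616 − 345)/100 = 2.7100 bits, so n ≤ 2^2.7100 = 6.543 → at most 6.

6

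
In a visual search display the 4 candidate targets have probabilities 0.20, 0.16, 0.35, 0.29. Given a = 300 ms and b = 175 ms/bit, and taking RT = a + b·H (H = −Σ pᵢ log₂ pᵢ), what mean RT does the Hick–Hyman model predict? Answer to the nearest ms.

H = 0.20·log₂(1/0.20) + 0.16·log₂(1/0.16) + 0.35·log₂(1/0.35) + 0.29·log₂(1/0.29) = 1.9354 bits.
RT = 300 + 175 × 1.9354 = 638.70 ms.

639 ms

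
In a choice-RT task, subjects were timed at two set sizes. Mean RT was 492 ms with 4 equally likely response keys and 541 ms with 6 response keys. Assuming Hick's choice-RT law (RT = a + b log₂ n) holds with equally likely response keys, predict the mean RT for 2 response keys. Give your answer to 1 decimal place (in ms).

408.2 ms

RT is linear in log₂ n, so two points fix the line:
  b = (541 − 492) / (log₂ 6 − log₂ 4) = 49 / (2.5850 − 2) = 83.766 ms/bit
  a = 492 − 83.766 × 2 = 324.468 ms
Then RT(2) = 324.468 + 83.766 × log₂ 2 = 324.468 + 83.766 × 1 ≈ 408.234 ms.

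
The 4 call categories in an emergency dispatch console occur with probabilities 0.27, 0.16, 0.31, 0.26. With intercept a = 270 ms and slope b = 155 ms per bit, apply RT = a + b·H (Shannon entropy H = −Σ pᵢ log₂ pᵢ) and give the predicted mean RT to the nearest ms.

Entropy contributions −pᵢ log₂ pᵢ: 0.5100, 0.4230, 0.5238, 0.5053; sum H = 1.9621 bits.
RT = a + bH = 270 + 155·1.9621 = 574.13 ms.

574 ms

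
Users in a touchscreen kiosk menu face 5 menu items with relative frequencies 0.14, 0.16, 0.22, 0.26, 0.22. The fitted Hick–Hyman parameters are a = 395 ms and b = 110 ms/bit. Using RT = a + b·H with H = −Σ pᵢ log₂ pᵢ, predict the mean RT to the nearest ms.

H = 0.14·log₂(1/0.14) + 0.16·log₂(1/0.16) + 0.22·log₂(1/0.22) + 0.26·log₂(1/0.26) + 0.22·log₂(1/0.22) = 2.2866 bits.
RT = 395 + 110 × 2.2866 = 646.52 ms.

647 ms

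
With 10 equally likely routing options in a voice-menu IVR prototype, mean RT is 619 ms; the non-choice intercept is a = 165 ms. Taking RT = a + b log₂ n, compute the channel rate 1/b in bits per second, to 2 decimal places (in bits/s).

Choice component = 619 − 165 = 454 ms over log₂(10) = 3.3219 bits.
b = 454 / 3.3219 = 136.668 ms/bit, so 1/b = 7.317 bits/s.

7.32 bits/s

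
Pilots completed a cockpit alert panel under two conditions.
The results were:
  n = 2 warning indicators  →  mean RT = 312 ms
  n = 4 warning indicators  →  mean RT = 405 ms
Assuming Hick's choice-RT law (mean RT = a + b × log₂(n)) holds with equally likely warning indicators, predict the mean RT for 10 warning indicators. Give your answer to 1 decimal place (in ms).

527.9 ms

Fit slope and intercept:
  b = (405 − 312) / (log₂ 4 − log₂ 2) = 93 / (2 − 1) = 93.000 ms/bit
  a = 312 − 93.000 × 1 = 219.000 ms
Then RT(10) = 219.000 + 93.000 × log₂ 10 = 219.000 + 93.000 × 3.3219 ≈ 527.939 ms.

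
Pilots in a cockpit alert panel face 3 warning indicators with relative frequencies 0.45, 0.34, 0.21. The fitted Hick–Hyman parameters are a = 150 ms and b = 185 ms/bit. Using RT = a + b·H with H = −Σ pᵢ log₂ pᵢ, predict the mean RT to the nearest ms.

431 ms

Entropy contributions −pᵢ log₂ pᵢ: 0.5184, 0.5292, 0.4728; sum H = 1.5204 bits.
RT = a + bH = 150 + 185·1.5204 = 431.27 ms.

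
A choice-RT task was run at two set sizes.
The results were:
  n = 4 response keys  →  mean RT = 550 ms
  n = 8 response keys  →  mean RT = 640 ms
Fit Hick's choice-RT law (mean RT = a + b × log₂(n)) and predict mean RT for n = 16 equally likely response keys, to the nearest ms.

Solve the two-equation system in a and b:
  b = (640 − 550) / (log₂ 8 − log₂ 4) = 90 / (3 − 2) = 90 ms/bit
  a = 550 − 90 × 2 = 370 ms
Then RT(16) = 370 + 90 × log₂ 16 = 370 + 90 × 4 ≈ 730.000 ms.

730 ms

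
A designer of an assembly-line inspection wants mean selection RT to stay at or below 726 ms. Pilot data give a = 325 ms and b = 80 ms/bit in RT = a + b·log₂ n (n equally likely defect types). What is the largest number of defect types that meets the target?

32

80·log₂ n ≤ 726 − 325 = 401, giving log₂ n ≤ 5.0125 and n ≤ 32.278. The largest whole number is 32.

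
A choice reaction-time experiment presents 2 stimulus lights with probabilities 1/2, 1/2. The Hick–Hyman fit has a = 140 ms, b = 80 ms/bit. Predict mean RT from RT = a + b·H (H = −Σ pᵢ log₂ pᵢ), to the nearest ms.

H = −Σ pᵢ log₂ pᵢ = 0.5·1 + 0.5·1 = 1.000 bits.
RT = 140 + 80 × 1.000 = 220.00 ms.

220 ms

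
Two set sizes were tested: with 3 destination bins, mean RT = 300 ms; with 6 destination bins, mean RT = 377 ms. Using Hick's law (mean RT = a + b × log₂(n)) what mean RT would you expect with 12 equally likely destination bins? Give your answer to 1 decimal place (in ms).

454.0 ms

Fit slope and intercept:
  b = (377 − 300) / (log₂ 6 − log₂ 3) = 77 / (2.5850 − 1.5850) = 77.000 ms/bit
  a = 300 − 77.000 × 1.5850 = 177.958 ms
Then RT(12) = 177.958 + 77.000 × log₂ 12 = 177.958 + 77.000 × 3.5850 ≈ 454.000 ms.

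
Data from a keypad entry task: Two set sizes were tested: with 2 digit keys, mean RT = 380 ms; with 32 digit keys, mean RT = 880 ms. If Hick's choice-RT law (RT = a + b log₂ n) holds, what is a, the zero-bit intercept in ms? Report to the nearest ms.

255 ms

The slope on a log₂ axis is (880 − 380) / (5 − 1) = 125 ms/bit.
a = RT₁ − b·log₂ n₁ = 380 − 125 × 1 = 255.000 ms.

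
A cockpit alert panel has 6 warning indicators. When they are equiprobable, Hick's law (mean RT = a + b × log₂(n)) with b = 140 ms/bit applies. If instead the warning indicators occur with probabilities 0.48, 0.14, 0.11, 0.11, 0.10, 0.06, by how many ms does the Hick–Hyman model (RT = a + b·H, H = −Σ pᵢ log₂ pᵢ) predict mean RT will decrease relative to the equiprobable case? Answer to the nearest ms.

56 ms

The RT saving is b·ΔH. Equiprobable H₀ = log₂(6) = 2.5850 bits; with the given probabilities H = 2.1817 bits.
b·(H₀ − H) = 140 × (2.5850 − 2.1817) = 56.46 ms.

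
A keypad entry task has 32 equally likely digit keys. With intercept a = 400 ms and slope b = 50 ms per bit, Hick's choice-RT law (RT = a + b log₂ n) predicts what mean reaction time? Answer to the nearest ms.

log₂(32) = 5 bits, so RT = 400 + 50 × 5 ≈ 650.000 ms.

650 ms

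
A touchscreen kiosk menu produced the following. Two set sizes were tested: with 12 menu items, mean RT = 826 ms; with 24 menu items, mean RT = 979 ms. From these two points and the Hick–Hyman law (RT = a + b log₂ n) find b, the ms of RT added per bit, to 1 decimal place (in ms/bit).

153.0 ms/bit

b = (RT₂ − RT₁)/(log₂ n₂ − log₂ n₁) = (979 − 826)/(4.5850 − 3.5850) = 153.000 ms/bit.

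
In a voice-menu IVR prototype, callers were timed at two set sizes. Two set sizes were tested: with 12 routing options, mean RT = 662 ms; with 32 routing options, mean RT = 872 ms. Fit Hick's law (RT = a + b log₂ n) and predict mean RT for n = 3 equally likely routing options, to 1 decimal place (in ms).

365.2 ms

With log₂ n on the abscissa the relation is linear; from the two conditions:
  b = (872 − 662) / (log₂ 32 − log₂ 12) = 210 / (5 − 3.5850) = 148.406 ms/bit
  a = 662 − 148.406 × 3.5850 = 129.970 ms
Then RT(3) = 129.970 + 148.406 × log₂ 3 = 129.970 + 148.406 × 1.5850 ≈ 365.188 ms.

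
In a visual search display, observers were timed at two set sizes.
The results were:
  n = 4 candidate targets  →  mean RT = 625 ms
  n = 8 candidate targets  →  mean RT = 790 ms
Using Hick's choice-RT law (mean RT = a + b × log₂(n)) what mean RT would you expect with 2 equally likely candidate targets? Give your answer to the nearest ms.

460 ms

With log₂ n on the abscissa the relation is linear; from the two conditions:
  b = (790 − 625) / (log₂ 8 − log₂ 4) = 165 / (3 − 2) = 165 ms/bit
  a = 625 − 165 × 2 = 295 ms
Then RT(2) = 295 + 165 × log₂ 2 = 295 + 165 × 1 ≈ 460.000 ms.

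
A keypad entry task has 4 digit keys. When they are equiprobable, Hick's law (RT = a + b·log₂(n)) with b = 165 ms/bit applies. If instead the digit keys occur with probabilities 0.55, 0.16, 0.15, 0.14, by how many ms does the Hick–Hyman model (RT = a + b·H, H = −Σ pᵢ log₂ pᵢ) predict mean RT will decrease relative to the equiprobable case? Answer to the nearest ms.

49 ms

The RT saving is b·ΔH. Equiprobable H₀ = log₂(4) = 2.0000 bits; with the given probabilities H = 1.7050 bits.
b·(H₀ − H) = 165 × (2.0000 − 1.7050) = 48.67 ms.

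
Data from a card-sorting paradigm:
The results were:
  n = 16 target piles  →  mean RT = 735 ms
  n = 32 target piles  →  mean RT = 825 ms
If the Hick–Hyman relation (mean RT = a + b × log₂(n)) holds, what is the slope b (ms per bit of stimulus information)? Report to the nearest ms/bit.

b = (RT₂ − RT₁)/(log₂ n₂ − log₂ n₁) = (825 − 735)/(5 − 4) = 90 ms/bit.

90 ms/bit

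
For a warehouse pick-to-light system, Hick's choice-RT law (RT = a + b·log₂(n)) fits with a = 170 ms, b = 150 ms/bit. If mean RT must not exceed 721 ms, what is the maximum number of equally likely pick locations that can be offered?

Set 170 + 150·log₂ n ≤ 721 → log₂ n ≤ (721 − 170)/150 = 3.6733.
So n ≤ 2^3.6733 = 12.758; the largest integer n is 12.

12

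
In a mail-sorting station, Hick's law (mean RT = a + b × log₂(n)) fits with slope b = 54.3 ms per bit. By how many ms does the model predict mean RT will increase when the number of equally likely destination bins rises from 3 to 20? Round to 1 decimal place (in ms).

148.6 ms

ΔRT = (a + b log₂ n₂) − (a + b log₂ n₁) = b·(log₂ n₂ − log₂ n₁).
log₂(20) − log₂(3) = 4.3219 − 1.5850 = 2.7370.
ΔRT = 54.3 × 2.7370 = 148.617 ms.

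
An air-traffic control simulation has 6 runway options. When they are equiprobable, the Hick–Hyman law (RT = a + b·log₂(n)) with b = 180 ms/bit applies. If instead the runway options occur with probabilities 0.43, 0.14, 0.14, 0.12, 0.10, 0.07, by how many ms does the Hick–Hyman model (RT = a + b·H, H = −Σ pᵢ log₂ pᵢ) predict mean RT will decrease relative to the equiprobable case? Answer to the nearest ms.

Equiprobable entropy H₀ = log₂ 6 = 2.5850 bits.
Skewed entropy H = −Σ pᵢ log₂ pᵢ = 2.2856 bits.
ΔRT = b·(H₀ − H) = 180 × 0.2994 = 53.89 ms.

54 ms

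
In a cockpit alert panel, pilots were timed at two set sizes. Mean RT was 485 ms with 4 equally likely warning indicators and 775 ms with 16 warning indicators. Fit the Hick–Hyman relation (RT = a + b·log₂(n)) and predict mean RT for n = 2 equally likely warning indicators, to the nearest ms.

RT is linear in log₂ n, so two points fix the line:
  b = (775 − 485) / (log₂ 16 − log₂ 4) = 290 / (4 − 2) = 145 ms/bit
  a = 485 − 145 × 2 = 195 ms
Then RT(2) = 195 + 145 × log₂ 2 = 195 + 145 × 1 ≈ 340.000 ms.

340 ms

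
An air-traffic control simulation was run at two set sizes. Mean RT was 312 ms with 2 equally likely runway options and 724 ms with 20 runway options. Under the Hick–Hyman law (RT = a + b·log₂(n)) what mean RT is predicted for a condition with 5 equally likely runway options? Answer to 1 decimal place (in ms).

476.0 ms

With log₂ n on the abscissa the relation is linear; from the two conditions:
  b = (724 − 312) / (log₂ 20 − log₂ 2) = 412 / (4.3219 − 1) = 124.024 ms/bit
  a = 312 − 124.024 × 1 = 187.976 ms
Then RT(5) = 187.976 + 124.024 × log₂ 5 = 187.976 + 124.024 × 2.3219 ≈ 475.951 ms.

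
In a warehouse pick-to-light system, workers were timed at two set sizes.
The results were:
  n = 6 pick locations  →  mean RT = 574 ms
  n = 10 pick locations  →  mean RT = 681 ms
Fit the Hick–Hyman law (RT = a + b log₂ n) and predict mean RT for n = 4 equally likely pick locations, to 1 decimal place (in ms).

489.1 ms

RT is linear in log₂ n, so two points fix the line:
  b = (681 − 574) / (log₂ 10 − log₂ 6) = 107 / (3.3219 − 2.5850) = 145.190 ms/bit
  a = 574 − 145.190 × 2.5850 = 198.689 ms
Then RT(4) = 198.689 + 145.190 × log₂ 4 = 198.689 + 145.190 × 2 ≈ 489.069 ms.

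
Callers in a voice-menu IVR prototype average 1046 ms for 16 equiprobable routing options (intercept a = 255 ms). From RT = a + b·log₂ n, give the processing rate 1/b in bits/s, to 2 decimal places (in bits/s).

5.06 bits/s

Choice component = 1046 − 255 = 791 ms over log₂(16) = 4 bits.
b = 791 / 4 = 197.750 ms/bit, so 1/b = 5.057 bits/s.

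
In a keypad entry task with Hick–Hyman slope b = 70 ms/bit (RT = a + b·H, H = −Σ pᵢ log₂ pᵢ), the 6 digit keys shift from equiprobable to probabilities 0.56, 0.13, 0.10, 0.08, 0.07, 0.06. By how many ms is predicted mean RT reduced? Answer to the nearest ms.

42 ms

The RT saving is b·ΔH. Equiprobable H₀ = log₂(6) = 2.5850 bits; with the given probabilities H = 1.9869 bits.
b·(H₀ − H) = 70 × (2.5850 − 1.9869) = 41.87 ms.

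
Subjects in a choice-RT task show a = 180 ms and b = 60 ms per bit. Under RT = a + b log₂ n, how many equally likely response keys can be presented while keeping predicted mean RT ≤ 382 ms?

10

60·log₂ n ≤ 382 − 180 = 202, giving log₂ n ≤ 3.3667 and n ≤ 10.315. The largest whole number is 10.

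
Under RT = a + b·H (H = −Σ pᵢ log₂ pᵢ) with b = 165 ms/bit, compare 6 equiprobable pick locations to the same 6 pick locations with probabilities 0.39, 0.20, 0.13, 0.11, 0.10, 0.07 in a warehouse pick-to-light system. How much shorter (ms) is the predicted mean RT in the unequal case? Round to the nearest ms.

42 ms

Equiprobable entropy H₀ = log₂ 6 = 2.5850 bits.
Skewed entropy H = −Σ pᵢ log₂ pᵢ = 2.3279 bits.
ΔRT = b·(H₀ − H) = 165 × 0.2571 = 42.42 ms.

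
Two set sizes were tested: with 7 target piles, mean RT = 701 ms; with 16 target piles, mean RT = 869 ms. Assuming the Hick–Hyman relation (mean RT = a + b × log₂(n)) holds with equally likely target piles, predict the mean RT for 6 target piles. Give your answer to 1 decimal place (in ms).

669.7 ms

RT is linear in log₂ n, so two points fix the line:
  b = (869 − 701) / (log₂ 16 − log₂ 7) = 168 / (4 − 2.8074) = 140.863 ms/bit
  a = 701 − 140.863 × 2.8074 = 305.547 ms
Then RT(6) = 305.547 + 140.863 × log₂ 6 = 305.547 + 140.863 × 2.5850 ≈ 669.673 ms.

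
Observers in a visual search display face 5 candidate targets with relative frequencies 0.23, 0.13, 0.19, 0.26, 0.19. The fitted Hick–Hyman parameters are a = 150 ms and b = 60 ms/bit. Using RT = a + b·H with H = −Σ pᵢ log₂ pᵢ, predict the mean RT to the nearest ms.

Entropy contributions −pᵢ log₂ pᵢ: 0.4877, 0.3826, 0.4552, 0.5053, 0.4552; sum H = 2.2861 bits.
RT = a + bH = 150 + 60·2.2861 = 287.16 ms.

287 ms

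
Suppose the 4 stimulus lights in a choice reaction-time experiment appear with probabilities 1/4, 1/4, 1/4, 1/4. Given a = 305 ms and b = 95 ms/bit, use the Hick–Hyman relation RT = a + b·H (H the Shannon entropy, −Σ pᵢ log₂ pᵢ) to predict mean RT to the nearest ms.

495 ms

H = −Σ pᵢ log₂ pᵢ = 0.25·2 + 0.25·2 + 0.25·2 + 0.25·2 = 2.000 bits.
RT = 305 + 95 × 2.000 = 495.00 ms.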